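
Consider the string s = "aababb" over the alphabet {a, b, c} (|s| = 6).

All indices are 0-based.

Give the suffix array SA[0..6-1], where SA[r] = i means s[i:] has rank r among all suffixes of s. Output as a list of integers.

rank→(start, suffix):
  0 → (0, 'aababb')
  1 → (1, 'ababb')
  2 → (3, 'abb')
  3 → (5, 'b')
  4 → (2, 'babb')
  5 → (4, 'bb')

[0, 1, 3, 5, 2, 4]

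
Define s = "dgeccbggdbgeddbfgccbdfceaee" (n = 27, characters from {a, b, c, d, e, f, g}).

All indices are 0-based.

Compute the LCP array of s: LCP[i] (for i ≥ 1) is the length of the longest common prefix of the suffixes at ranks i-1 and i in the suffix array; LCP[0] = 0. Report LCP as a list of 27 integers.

rank | idx | suffix
   0 |  24 | aee
   1 |  19 | bdfceaee
   2 |  14 | bfgccbdfceaee
   3 |   9 | bgeddbfgccbdfceaee
   4 |   5 | bggdbgeddbfgccbdfceaee
   5 |  18 | cbdfceaee
   6 |   4 | cbggdbgeddbfgccbdfceaee
   7 |  17 | ccbdfceaee
   8 |   3 | ccbggdbgeddbfgccbdfceaee
   9 |  22 | ceaee
  10 |  13 | dbfgccbdfceaee
  11 |   8 | dbgeddbfgccbdfceaee
  12 |  12 | ddbfgccbdfceaee
  13 |  20 | dfceaee
  14 |   0 | dgeccbggdbgeddbfgccbdfceaee
  15 |  26 | e
  16 |  23 | eaee
  17 |   2 | eccbggdbgeddbfgccbdfceaee
  18 |  11 | eddbfgccbdfceaee
  19 |  25 | ee
  20 |  21 | fceaee
  21 |  15 | fgccbdfceaee
  22 |  16 | gccbdfceaee
  23 |   7 | gdbgeddbfgccbdfceaee
  24 |   1 | geccbggdbgeddbfgccbdfceaee
  25 |  10 | geddbfgccbdfceaee
  26 |   6 | ggdbgeddbfgccbdfceaee

SA = [24, 19, 14, 9, 5, 18, 4, 17, 3, 22, 13, 8, 12, 20, 0, 26, 23, 2, 11, 25, 21, 15, 16, 7, 1, 10, 6]
[i] adj suffixes → lcp
  [1] 24/19 → 0 ('')
  [2] 19/14 → 1 ('b')
  [3] 14/9 → 1 ('b')
  [4] 9/5 → 2 ('bg')
  [5] 5/18 → 0 ('')
  [6] 18/4 → 2 ('cb')
  [7] 4/17 → 1 ('c')
  [8] 17/3 → 3 ('ccb')
  [9] 3/22 → 1 ('c')
  [10] 22/13 → 0 ('')
  [11] 13/8 → 2 ('db')
  [12] 8/12 → 1 ('d')
  [13] 12/20 → 1 ('d')
  [14] 20/0 → 1 ('d')
  [15] 0/26 → 0 ('')
  [16] 26/23 → 1 ('e')
  [17] 23/2 → 1 ('e')
  [18] 2/11 → 1 ('e')
  [19] 11/25 → 1 ('e')
  [20] 25/21 → 0 ('')
  [21] 21/15 → 1 ('f')
  [22] 15/16 → 0 ('')
  [23] 16/7 → 1 ('g')
  [24] 7/1 → 1 ('g')
  [25] 1/10 → 2 ('ge')
  [26] 10/6 → 1 ('g')

[0, 0, 1, 1, 2, 0, 2, 1, 3, 1, 0, 2, 1, 1, 1, 0, 1, 1, 1, 1, 0, 1, 0, 1, 1, 2, 1]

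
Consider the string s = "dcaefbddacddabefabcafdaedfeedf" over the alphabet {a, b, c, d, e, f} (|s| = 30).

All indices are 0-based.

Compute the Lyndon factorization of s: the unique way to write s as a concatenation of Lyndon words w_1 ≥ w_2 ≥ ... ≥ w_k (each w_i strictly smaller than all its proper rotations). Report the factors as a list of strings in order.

emit factor 1: 'd' (i=0, period=1)
emit factor 2: 'c' (i=1, period=1)
emit factor 3: 'aefbdd' (i=2, period=6)
emit factor 4: 'acdd' (i=8, period=4)
emit factor 5: 'abef' (i=12, period=4)
emit factor 6: 'abcafdaedfeedf' (i=16, period=14)

["d", "c", "aefbdd", "acdd", "abef", "abcafdaedfeedf"]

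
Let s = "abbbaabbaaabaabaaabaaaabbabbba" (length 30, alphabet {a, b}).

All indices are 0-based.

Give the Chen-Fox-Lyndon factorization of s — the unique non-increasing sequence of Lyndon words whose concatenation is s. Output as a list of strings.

emit factor 1: 'abbb' (i=0, period=4)
emit factor 2: 'aabb' (i=4, period=4)
emit factor 3: 'aaabaab' (i=8, period=7)
emit factor 4: 'aaab' (i=15, period=4)
emit factor 5: 'aaaabbabbb' (i=19, period=10)
emit factor 6: 'a' (i=29, period=1)

["abbb", "aabb", "aaabaab", "aaab", "aaaabbabbb", "a"]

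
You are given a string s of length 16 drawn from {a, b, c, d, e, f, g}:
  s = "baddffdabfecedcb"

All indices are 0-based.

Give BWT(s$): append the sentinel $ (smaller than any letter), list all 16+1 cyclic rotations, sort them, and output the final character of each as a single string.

bdbc$adefeadfcfbd

rank  rotation           last
    0  $baddffdabfecedcb  b
    1  abfecedcb$baddffd  d
    2  addffdabfecedcb$b  b
    3  b$baddffdabfecedc  c
    4  baddffdabfecedcb$  $
    5  bfecedcb$baddffda  a
    6  cb$baddffdabfeced  d
    7  cedcb$baddffdabfe  e
    8  dabfecedcb$baddff  f
    9  dcb$baddffdabfece  e
   10  ddffdabfecedcb$ba  a
   11  dffdabfecedcb$bad  d
   12  ecedcb$baddffdabf  f
   13  edcb$baddffdabfec  c
   14  fdabfecedcb$baddf  f
   15  fecedcb$baddffdab  b
   16  ffdabfecedcb$badd  d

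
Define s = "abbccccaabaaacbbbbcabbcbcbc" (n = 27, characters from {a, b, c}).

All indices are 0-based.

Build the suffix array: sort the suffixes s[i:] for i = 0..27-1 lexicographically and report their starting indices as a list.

rank→(start, suffix):
  0 → (10, 'aaacbbbbcabbcbcbc')
  1 → (7, 'aabaaacbbbbcabbcbcbc')
  2 → (11, 'aacbbbbcabbcbcbc')
  3 → (8, 'abaaacbbbbcabbcbcbc')
  4 → (19, 'abbcbcbc')
  5 → (0, 'abbccccaabaaacbbbbcabbcbcbc')
  6 → (12, 'acbbbbcabbcbcbc')
  7 → (9, 'baaacbbbbcabbcbcbc')
  8 → (14, 'bbbbcabbcbcbc')
  9 → (15, 'bbbcabbcbcbc')
  10 → (16, 'bbcabbcbcbc')
  11 → (20, 'bbcbcbc')
  12 → (1, 'bbccccaabaaacbbbbcabbcbcbc')
  13 → (25, 'bc')
  14 → (17, 'bcabbcbcbc')
  15 → (23, 'bcbc')
  16 → (21, 'bcbcbc')
  17 → (2, 'bccccaabaaacbbbbcabbcbcbc')
  18 → (26, 'c')
  19 → (6, 'caabaaacbbbbcabbcbcbc')
  20 → (18, 'cabbcbcbc')
  21 → (13, 'cbbbbcabbcbcbc')
  22 → (24, 'cbc')
  23 → (22, 'cbcbc')
  24 → (5, 'ccaabaaacbbbbcabbcbcbc')
  25 → (4, 'cccaabaaacbbbbcabbcbcbc')
  26 → (3, 'ccccaabaaacbbbbcabbcbcbc')

[10, 7, 11, 8, 19, 0, 12, 9, 14, 15, 16, 20, 1, 25, 17, 23, 21, 2, 26, 6, 18, 13, 24, 22, 5, 4, 3]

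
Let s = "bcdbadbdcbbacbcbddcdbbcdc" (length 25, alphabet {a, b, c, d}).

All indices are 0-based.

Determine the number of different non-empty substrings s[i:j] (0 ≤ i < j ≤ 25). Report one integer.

sorted suffixes:
  #0 SA[0]=11  'acbcbddcdbbcdc'
  #1 SA[1]=4  'adbdcbbacbcbddcdbbcdc'
  #2 SA[2]=10  'bacbcbddcdbbcdc'
  #3 SA[3]=3  'badbdcbbacbcbddcdbbcdc'
  #4 SA[4]=9  'bbacbcbddcdbbcdc'
  #5 SA[5]=20  'bbcdc'
  #6 SA[6]=13  'bcbddcdbbcdc'
  #7 SA[7]=0  'bcdbadbdcbbacbcbddcdbbcdc'
  #8 SA[8]=21  'bcdc'
  #9 SA[9]=6  'bdcbbacbcbddcdbbcdc'
  #10 SA[10]=15  'bddcdbbcdc'
  #11 SA[11]=24  'c'
  #12 SA[12]=8  'cbbacbcbddcdbbcdc'
  #13 SA[13]=12  'cbcbddcdbbcdc'
  #14 SA[14]=14  'cbddcdbbcdc'
  #15 SA[15]=1  'cdbadbdcbbacbcbddcdbbcdc'
  #16 SA[16]=18  'cdbbcdc'
  #17 SA[17]=22  'cdc'
  #18 SA[18]=2  'dbadbdcbbacbcbddcdbbcdc'
  #19 SA[19]=19  'dbbcdc'
  #20 SA[20]=5  'dbdcbbacbcbddcdbbcdc'
  #21 SA[21]=23  'dc'
  #22 SA[22]=7  'dcbbacbcbddcdbbcdc'
  #23 SA[23]=17  'dcdbbcdc'
  #24 SA[24]=16  'ddcdbbcdc'

SA = [11, 4, 10, 3, 9, 20, 13, 0, 21, 6, 15, 24, 8, 12, 14, 1, 18, 22, 2, 19, 5, 23, 7, 17, 16]
[i] adj suffixes → lcp
  [1] 11/4 → 1 ('a')
  [2] 4/10 → 0 ('')
  [3] 10/3 → 2 ('ba')
  [4] 3/9 → 1 ('b')
  [5] 9/20 → 2 ('bb')
  [6] 20/13 → 1 ('b')
  [7] 13/0 → 2 ('bc')
  [8] 0/21 → 3 ('bcd')
  [9] 21/6 → 1 ('b')
  [10] 6/15 → 2 ('bd')
  [11] 15/24 → 0 ('')
  [12] 24/8 → 1 ('c')
  [13] 8/12 → 2 ('cb')
  [14] 12/14 → 2 ('cb')
  [15] 14/1 → 1 ('c')
  [16] 1/18 → 3 ('cdb')
  [17] 18/22 → 2 ('cd')
  [18] 22/2 → 0 ('')
  [19] 2/19 → 2 ('db')
  [20] 19/5 → 2 ('db')
  [21] 5/23 → 1 ('d')
  [22] 23/7 → 2 ('dc')
  [23] 7/17 → 2 ('dc')
  [24] 17/16 → 1 ('d')

n(n+1)/2 = 25·26/2 = 325
Σ LCP = 0 + 1 + 0 + 2 + 1 + 2 + 1 + 2 + 3 + 1 + 2 + 0 + 1 + 2 + 2 + 1 + 3 + 2 + 0 + 2 + 2 + 1 + 2 + 2 + 1 = 36
distinct = 325 − 36 = 289

289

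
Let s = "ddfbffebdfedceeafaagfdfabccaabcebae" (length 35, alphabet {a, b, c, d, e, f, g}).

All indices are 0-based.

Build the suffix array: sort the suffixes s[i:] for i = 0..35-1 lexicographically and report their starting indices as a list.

[27, 17, 23, 28, 33, 15, 18, 32, 24, 29, 7, 3, 26, 25, 30, 12, 11, 0, 21, 1, 8, 34, 14, 31, 6, 10, 13, 16, 22, 2, 20, 5, 9, 4, 19]

rank→(start, suffix):
  0 → (27, 'aabcebae')
  1 → (17, 'aagfdfabccaabcebae')
  2 → (23, 'abccaabcebae')
  3 → (28, 'abcebae')
  4 → (33, 'ae')
  5 → (15, 'afaagfdfabccaabcebae')
  6 → (18, 'agfdfabccaabcebae')
  7 → (32, 'bae')
  8 → (24, 'bccaabcebae')
  9 → (29, 'bcebae')
  10 → (7, 'bdfedceeafaagfdfabccaabcebae')
  11 → (3, 'bffebdfedceeafaagfdfabccaabcebae')
  12 → (26, 'caabcebae')
  13 → (25, 'ccaabcebae')
  14 → (30, 'cebae')
  15 → (12, 'ceeafaagfdfabccaabcebae')
  16 → (11, 'dceeafaagfdfabccaabcebae')
  17 → (0, 'ddfbffebdfedceeafaagfdfabccaabcebae')
  18 → (21, 'dfabccaabcebae')
  19 → (1, 'dfbffebdfedceeafaagfdfabccaabcebae')
  20 → (8, 'dfedceeafaagfdfabccaabcebae')
  21 → (34, 'e')
  22 → (14, 'eafaagfdfabccaabcebae')
  23 → (31, 'ebae')
  24 → (6, 'ebdfedceeafaagfdfabccaabcebae')
  25 → (10, 'edceeafaagfdfabccaabcebae')
  26 → (13, 'eeafaagfdfabccaabcebae')
  27 → (16, 'faagfdfabccaabcebae')
  28 → (22, 'fabccaabcebae')
  29 → (2, 'fbffebdfedceeafaagfdfabccaabcebae')
  30 → (20, 'fdfabccaabcebae')
  31 → (5, 'febdfedceeafaagfdfabccaabcebae')
  32 → (9, 'fedceeafaagfdfabccaabcebae')
  33 → (4, 'ffebdfedceeafaagfdfabccaabcebae')
  34 → (19, 'gfdfabccaabcebae')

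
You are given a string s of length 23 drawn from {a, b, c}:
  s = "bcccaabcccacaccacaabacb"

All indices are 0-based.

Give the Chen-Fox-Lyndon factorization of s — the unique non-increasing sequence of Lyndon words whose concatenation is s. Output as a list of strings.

["bccc", "aabcccacaccac", "aabacb"]

emit factor 1: 'bccc' (i=0, period=4)
emit factor 2: 'aabcccacaccac' (i=4, period=13)
emit factor 3: 'aabacb' (i=17, period=6)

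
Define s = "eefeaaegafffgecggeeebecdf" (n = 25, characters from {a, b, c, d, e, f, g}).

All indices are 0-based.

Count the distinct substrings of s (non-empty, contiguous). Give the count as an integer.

rank | idx | suffix
   0 |   4 | aaegafffgecggeeebecdf
   1 |   5 | aegafffgecggeeebecdf
   2 |   8 | afffgecggeeebecdf
   3 |  20 | becdf
   4 |  22 | cdf
   5 |  14 | cggeeebecdf
   6 |  23 | df
   7 |   3 | eaaegafffgecggeeebecdf
   8 |  19 | ebecdf
   9 |  21 | ecdf
  10 |  13 | ecggeeebecdf
  11 |  18 | eebecdf
  12 |  17 | eeebecdf
  13 |   0 | eefeaaegafffgecggeeebecdf
  14 |   1 | efeaaegafffgecggeeebecdf
  15 |   6 | egafffgecggeeebecdf
  16 |  24 | f
  17 |   2 | feaaegafffgecggeeebecdf
  18 |   9 | fffgecggeeebecdf
  19 |  10 | ffgecggeeebecdf
  20 |  11 | fgecggeeebecdf
  21 |   7 | gafffgecggeeebecdf
  22 |  12 | gecggeeebecdf
  23 |  16 | geeebecdf
  24 |  15 | ggeeebecdf

SA = [4, 5, 8, 20, 22, 14, 23, 3, 19, 21, 13, 18, 17, 0, 1, 6, 24, 2, 9, 10, 11, 7, 12, 16, 15]
rank  pair      lcp
   1  s[4:],s[5:]  1  'a'
   2  s[5:],s[8:]  1  'a'
   3  s[8:],s[20:]  0  ''
   4  s[20:],s[22:]  0  ''
   5  s[22:],s[14:]  1  'c'
   6  s[14:],s[23:]  0  ''
   7  s[23:],s[3:]  0  ''
   8  s[3:],s[19:]  1  'e'
   9  s[19:],s[21:]  1  'e'
  10  s[21:],s[13:]  2  'ec'
  11  s[13:],s[18:]  1  'e'
  12  s[18:],s[17:]  2  'ee'
  13  s[17:],s[0:]  2  'ee'
  14  s[0:],s[1:]  1  'e'
  15  s[1:],s[6:]  1  'e'
  16  s[6:],s[24:]  0  ''
  17  s[24:],s[2:]  1  'f'
  18  s[2:],s[9:]  1  'f'
  19  s[9:],s[10:]  2  'ff'
  20  s[10:],s[11:]  1  'f'
  21  s[11:],s[7:]  0  ''
  22  s[7:],s[12:]  1  'g'
  23  s[12:],s[16:]  2  'ge'
  24  s[16:],s[15:]  1  'g'

n(n+1)/2 = 25·26/2 = 325
Σ LCP = 0 + 1 + 1 + 0 + 0 + 1 + 0 + 0 + 1 + 1 + 2 + 1 + 2 + 2 + 1 + 1 + 0 + 1 + 1 + 2 + 1 + 0 + 1 + 2 + 1 = 23
distinct = 325 − 23 = 302

302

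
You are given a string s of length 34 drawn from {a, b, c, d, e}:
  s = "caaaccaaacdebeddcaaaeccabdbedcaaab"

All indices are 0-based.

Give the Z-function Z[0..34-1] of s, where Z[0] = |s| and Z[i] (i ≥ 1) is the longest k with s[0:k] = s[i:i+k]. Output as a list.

[34, 0, 0, 0, 1, 5, 0, 0, 0, 1, 0, 0, 0, 0, 0, 0, 4, 0, 0, 0, 0, 1, 2, 0, 0, 0, 0, 0, 0, 4, 0, 0, 0, 0]

Z[0]=34
i=1: outside box; Z[1]=0
i=2: outside box; Z[2]=0
i=3: outside box; Z[3]=0
i=4: outside box; Z[4]=1 scan→box=[4,5)
i=5: outside box; Z[5]=5 scan→box=[5,10)
i=6: min(r-i=4, Z[1]=0)=0; Z[6]=0
i=7: min(r-i=3, Z[2]=0)=0; Z[7]=0
i=8: min(r-i=2, Z[3]=0)=0; Z[8]=0
i=9: min(r-i=1, Z[4]=1)=1; Z[9]=1
i=10: outside box; Z[10]=0
i=11: outside box; Z[11]=0
i=12: outside box; Z[12]=0
i=13: outside box; Z[13]=0
i=14: outside box; Z[14]=0
i=15: outside box; Z[15]=0
i=16: outside box; Z[16]=4 scan→box=[16,20)
i=17: min(r-i=3, Z[1]=0)=0; Z[17]=0
i=18: min(r-i=2, Z[2]=0)=0; Z[18]=0
i=19: min(r-i=1, Z[3]=0)=0; Z[19]=0
i=20: outside box; Z[20]=0
i=21: outside box; Z[21]=1 scan→box=[21,22)
i=22: outside box; Z[22]=2 scan→box=[22,24)
i=23: min(r-i=1, Z[1]=0)=0; Z[23]=0
i=24: outside box; Z[24]=0
i=25: outside box; Z[25]=0
i=26: outside box; Z[26]=0
i=27: outside box; Z[27]=0
i=28: outside box; Z[28]=0
i=29: outside box; Z[29]=4 scan→box=[29,33)
i=30: min(r-i=3, Z[1]=0)=0; Z[30]=0
i=31: min(r-i=2, Z[2]=0)=0; Z[31]=0
i=32: min(r-i=1, Z[3]=0)=0; Z[32]=0
i=33: outside box; Z[33]=0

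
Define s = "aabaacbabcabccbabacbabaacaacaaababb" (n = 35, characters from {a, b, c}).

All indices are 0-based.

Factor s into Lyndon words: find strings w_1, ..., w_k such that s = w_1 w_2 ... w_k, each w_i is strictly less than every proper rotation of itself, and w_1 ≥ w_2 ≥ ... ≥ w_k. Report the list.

["aabaacbabcabccbabacbabaacaac", "aaababb"]

emit factor 1: 'aabaacbabcabccbabacbabaacaac' (i=0, period=28)
emit factor 2: 'aaababb' (i=28, period=7)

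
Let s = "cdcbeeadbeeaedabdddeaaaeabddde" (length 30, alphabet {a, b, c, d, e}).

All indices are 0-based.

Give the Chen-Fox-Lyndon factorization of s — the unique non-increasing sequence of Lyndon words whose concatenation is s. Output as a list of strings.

["cd", "c", "bee", "adbeeaed", "abddde", "aaaeabddde"]

emit factor 1: 'cd' (i=0, period=2)
emit factor 2: 'c' (i=2, period=1)
emit factor 3: 'bee' (i=3, period=3)
emit factor 4: 'adbeeaed' (i=6, period=8)
emit factor 5: 'abddde' (i=14, period=6)
emit factor 6: 'aaaeabddde' (i=20, period=10)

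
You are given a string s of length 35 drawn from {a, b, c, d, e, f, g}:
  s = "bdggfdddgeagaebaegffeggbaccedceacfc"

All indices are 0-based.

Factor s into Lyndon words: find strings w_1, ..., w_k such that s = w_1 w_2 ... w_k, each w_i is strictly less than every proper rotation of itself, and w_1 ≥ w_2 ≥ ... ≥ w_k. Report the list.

["bdggfdddge", "ag", "aebaegffeggb", "accedceacfc"]

emit factor 1: 'bdggfdddge' (i=0, period=10)
emit factor 2: 'ag' (i=10, period=2)
emit factor 3: 'aebaegffeggb' (i=12, period=12)
emit factor 4: 'accedceacfc' (i=24, period=11)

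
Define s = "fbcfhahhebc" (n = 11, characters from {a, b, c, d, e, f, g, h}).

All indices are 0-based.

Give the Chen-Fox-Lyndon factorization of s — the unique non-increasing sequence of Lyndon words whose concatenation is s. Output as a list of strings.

emit factor 1: 'f' (i=0, period=1)
emit factor 2: 'bcfh' (i=1, period=4)
emit factor 3: 'ahhebc' (i=5, period=6)

["f", "bcfh", "ahhebc"]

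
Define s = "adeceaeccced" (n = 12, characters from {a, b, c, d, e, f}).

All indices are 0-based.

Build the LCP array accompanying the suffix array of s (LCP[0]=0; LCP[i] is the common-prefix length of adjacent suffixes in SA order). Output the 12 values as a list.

sorted suffixes:
  #0 SA[0]=0  'adeceaeccced'
  #1 SA[1]=5  'aeccced'
  #2 SA[2]=7  'ccced'
  #3 SA[3]=8  'cced'
  #4 SA[4]=3  'ceaeccced'
  #5 SA[5]=9  'ced'
  #6 SA[6]=11  'd'
  #7 SA[7]=1  'deceaeccced'
  #8 SA[8]=4  'eaeccced'
  #9 SA[9]=6  'eccced'
  #10 SA[10]=2  'eceaeccced'
  #11 SA[11]=10  'ed'

SA = [0, 5, 7, 8, 3, 9, 11, 1, 4, 6, 2, 10]
[i] adj suffixes → lcp
  [1] 0/5 → 1 ('a')
  [2] 5/7 → 0 ('')
  [3] 7/8 → 2 ('cc')
  [4] 8/3 → 1 ('c')
  [5] 3/9 → 2 ('ce')
  [6] 9/11 → 0 ('')
  [7] 11/1 → 1 ('d')
  [8] 1/4 → 0 ('')
  [9] 4/6 → 1 ('e')
  [10] 6/2 → 2 ('ec')
  [11] 2/10 → 1 ('e')

[0, 1, 0, 2, 1, 2, 0, 1, 0, 1, 2, 1]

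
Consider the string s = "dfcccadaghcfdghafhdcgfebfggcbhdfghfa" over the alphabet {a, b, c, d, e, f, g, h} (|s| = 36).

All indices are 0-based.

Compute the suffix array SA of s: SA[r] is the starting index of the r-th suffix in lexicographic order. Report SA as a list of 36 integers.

rank | idx | suffix
   0 |  35 | a
   1 |   5 | adaghcfdghafhdcgfebfggcbhdfghfa
   2 |  15 | afhdcgfebfggcbhdfghfa
   3 |   7 | aghcfdghafhdcgfebfggcbhdfghfa
   4 |  23 | bfggcbhdfghfa
   5 |  28 | bhdfghfa
   6 |   4 | cadaghcfdghafhdcgfebfggcbhdfghfa
   7 |  27 | cbhdfghfa
   8 |   3 | ccadaghcfdghafhdcgfebfggcbhdfghfa
   9 |   2 | cccadaghcfdghafhdcgfebfggcbhdfghfa
  10 |  10 | cfdghafhdcgfebfggcbhdfghfa
  11 |  19 | cgfebfggcbhdfghfa
  12 |   6 | daghcfdghafhdcgfebfggcbhdfghfa
  13 |  18 | dcgfebfggcbhdfghfa
  14 |   0 | dfcccadaghcfdghafhdcgfebfggcbhdfghfa
  15 |  30 | dfghfa
  16 |  12 | dghafhdcgfebfggcbhdfghfa
  17 |  22 | ebfggcbhdfghfa
  18 |  34 | fa
  19 |   1 | fcccadaghcfdghafhdcgfebfggcbhdfghfa
  20 |  11 | fdghafhdcgfebfggcbhdfghfa
  21 |  21 | febfggcbhdfghfa
  22 |  24 | fggcbhdfghfa
  23 |  31 | fghfa
  24 |  16 | fhdcgfebfggcbhdfghfa
  25 |  26 | gcbhdfghfa
  26 |  20 | gfebfggcbhdfghfa
  27 |  25 | ggcbhdfghfa
  28 |  13 | ghafhdcgfebfggcbhdfghfa
  29 |   8 | ghcfdghafhdcgfebfggcbhdfghfa
  30 |  32 | ghfa
  31 |  14 | hafhdcgfebfggcbhdfghfa
  32 |   9 | hcfdghafhdcgfebfggcbhdfghfa
  33 |  17 | hdcgfebfggcbhdfghfa
  34 |  29 | hdfghfa
  35 |  33 | hfa

[35, 5, 15, 7, 23, 28, 4, 27, 3, 2, 10, 19, 6, 18, 0, 30, 12, 22, 34, 1, 11, 21, 24, 31, 16, 26, 20, 25, 13, 8, 32, 14, 9, 17, 29, 33]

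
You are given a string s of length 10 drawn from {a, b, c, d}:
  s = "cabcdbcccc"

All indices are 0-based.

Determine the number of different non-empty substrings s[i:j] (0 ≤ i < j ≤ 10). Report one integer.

rank→(start, suffix):
  0 → (1, 'abcdbcccc')
  1 → (5, 'bcccc')
  2 → (2, 'bcdbcccc')
  3 → (9, 'c')
  4 → (0, 'cabcdbcccc')
  5 → (8, 'cc')
  6 → (7, 'ccc')
  7 → (6, 'cccc')
  8 → (3, 'cdbcccc')
  9 → (4, 'dbcccc')

SA = [1, 5, 2, 9, 0, 8, 7, 6, 3, 4]
i: (SA[i-1],SA[i]) lcp shared
  1: (1,5) 0 ''
  2: (5,2) 2 'bc'
  3: (2,9) 0 ''
  4: (9,0) 1 'c'
  5: (0,8) 1 'c'
  6: (8,7) 2 'cc'
  7: (7,6) 3 'ccc'
  8: (6,3) 1 'c'
  9: (3,4) 0 ''

n(n+1)/2 = 10·11/2 = 55
Σ LCP = 0 + 0 + 2 + 0 + 1 + 1 + 2 + 3 + 1 + 0 = 10
distinct = 55 − 10 = 45

45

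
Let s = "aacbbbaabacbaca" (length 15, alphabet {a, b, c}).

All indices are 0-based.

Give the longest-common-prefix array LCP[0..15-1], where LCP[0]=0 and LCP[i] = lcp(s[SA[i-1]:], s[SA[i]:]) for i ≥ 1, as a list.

[0, 1, 2, 1, 1, 2, 3, 0, 2, 3, 1, 2, 0, 1, 2]

rank→(start, suffix):
  0 → (14, 'a')
  1 → (6, 'aabacbaca')
  2 → (0, 'aacbbbaabacbaca')
  3 → (7, 'abacbaca')
  4 → (12, 'aca')
  5 → (9, 'acbaca')
  6 → (1, 'acbbbaabacbaca')
  7 → (5, 'baabacbaca')
  8 → (11, 'baca')
  9 → (8, 'bacbaca')
  10 → (4, 'bbaabacbaca')
  11 → (3, 'bbbaabacbaca')
  12 → (13, 'ca')
  13 → (10, 'cbaca')
  14 → (2, 'cbbbaabacbaca')

SA = [14, 6, 0, 7, 12, 9, 1, 5, 11, 8, 4, 3, 13, 10, 2]
i: (SA[i-1],SA[i]) lcp shared
  1: (14,6) 1 'a'
  2: (6,0) 2 'aa'
  3: (0,7) 1 'a'
  4: (7,12) 1 'a'
  5: (12,9) 2 'ac'
  6: (9,1) 3 'acb'
  7: (1,5) 0 ''
  8: (5,11) 2 'ba'
  9: (11,8) 3 'bac'
  10: (8,4) 1 'b'
  11: (4,3) 2 'bb'
  12: (3,13) 0 ''
  13: (13,10) 1 'c'
  14: (10,2) 2 'cb'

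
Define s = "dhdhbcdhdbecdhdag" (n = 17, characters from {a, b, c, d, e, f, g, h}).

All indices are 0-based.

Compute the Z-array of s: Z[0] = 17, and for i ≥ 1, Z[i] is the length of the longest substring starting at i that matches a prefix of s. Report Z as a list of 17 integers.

[17, 0, 2, 0, 0, 0, 3, 0, 1, 0, 0, 0, 3, 0, 1, 0, 0]

Z[0]=17
i=1: i≥r, start 0; Z[1]=0
i=2: i≥r, start 0; Z[2]=2 grow→box=[2,4)
i=3: min(r-i=1, Z[1]=0)=0; Z[3]=0
i=4: i≥r, start 0; Z[4]=0
i=5: i≥r, start 0; Z[5]=0
i=6: i≥r, start 0; Z[6]=3 grow→box=[6,9)
i=7: min(r-i=2, Z[1]=0)=0; Z[7]=0
i=8: min(r-i=1, Z[2]=2)=1; Z[8]=1
i=9: i≥r, start 0; Z[9]=0
i=10: i≥r, start 0; Z[10]=0
i=11: i≥r, start 0; Z[11]=0
i=12: i≥r, start 0; Z[12]=3 grow→box=[12,15)
i=13: min(r-i=2, Z[1]=0)=0; Z[13]=0
i=14: min(r-i=1, Z[2]=2)=1; Z[14]=1
i=15: i≥r, start 0; Z[15]=0
i=16: i≥r, start 0; Z[16]=0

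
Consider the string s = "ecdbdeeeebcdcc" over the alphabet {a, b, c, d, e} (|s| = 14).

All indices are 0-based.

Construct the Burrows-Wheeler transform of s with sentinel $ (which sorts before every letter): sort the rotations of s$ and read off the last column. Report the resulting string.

rank  rotation         last
    0  $ecdbdeeeebcdcc  c
    1  bcdcc$ecdbdeeee  e
    2  bdeeeebcdcc$ecd  d
    3  c$ecdbdeeeebcdc  c
    4  cc$ecdbdeeeebcd  d
    5  cdbdeeeebcdcc$e  e
    6  cdcc$ecdbdeeeeb  b
    7  dbdeeeebcdcc$ec  c
    8  dcc$ecdbdeeeebc  c
    9  deeeebcdcc$ecdb  b
   10  ebcdcc$ecdbdeee  e
   11  ecdbdeeeebcdcc$  $
   12  eebcdcc$ecdbdee  e
   13  eeebcdcc$ecdbde  e
   14  eeeebcdcc$ecdbd  d

cedcdebccbe$eed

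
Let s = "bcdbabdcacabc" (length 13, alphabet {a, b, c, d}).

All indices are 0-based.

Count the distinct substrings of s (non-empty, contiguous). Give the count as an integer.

79

rank→(start, suffix):
  0 → (10, 'abc')
  1 → (4, 'abdcacabc')
  2 → (8, 'acabc')
  3 → (3, 'babdcacabc')
  4 → (11, 'bc')
  5 → (0, 'bcdbabdcacabc')
  6 → (5, 'bdcacabc')
  7 → (12, 'c')
  8 → (9, 'cabc')
  9 → (7, 'cacabc')
  10 → (1, 'cdbabdcacabc')
  11 → (2, 'dbabdcacabc')
  12 → (6, 'dcacabc')

SA = [10, 4, 8, 3, 11, 0, 5, 12, 9, 7, 1, 2, 6]
i: (SA[i-1],SA[i]) lcp shared
  1: (10,4) 2 'ab'
  2: (4,8) 1 'a'
  3: (8,3) 0 ''
  4: (3,11) 1 'b'
  5: (11,0) 2 'bc'
  6: (0,5) 1 'b'
  7: (5,12) 0 ''
  8: (12,9) 1 'c'
  9: (9,7) 2 'ca'
  10: (7,1) 1 'c'
  11: (1,2) 0 ''
  12: (2,6) 1 'd'

n(n+1)/2 = 13·14/2 = 91
Σ LCP = 0 + 2 + 1 + 0 + 1 + 2 + 1 + 0 + 1 + 2 + 1 + 0 + 1 = 12
distinct = 91 − 12 = 79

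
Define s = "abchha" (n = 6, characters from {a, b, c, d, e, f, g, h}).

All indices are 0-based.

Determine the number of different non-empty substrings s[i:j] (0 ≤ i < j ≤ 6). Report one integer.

19

sorted suffixes:
  #0 SA[0]=5  'a'
  #1 SA[1]=0  'abchha'
  #2 SA[2]=1  'bchha'
  #3 SA[3]=2  'chha'
  #4 SA[4]=4  'ha'
  #5 SA[5]=3  'hha'

SA = [5, 0, 1, 2, 4, 3]
rank  pair      lcp
   1  s[5:],s[0:]  1  'a'
   2  s[0:],s[1:]  0  ''
   3  s[1:],s[2:]  0  ''
   4  s[2:],s[4:]  0  ''
   5  s[4:],s[3:]  1  'h'

n(n+1)/2 = 6·7/2 = 21
Σ LCP = 0 + 1 + 0 + 0 + 0 + 1 = 2
distinct = 21 − 2 = 19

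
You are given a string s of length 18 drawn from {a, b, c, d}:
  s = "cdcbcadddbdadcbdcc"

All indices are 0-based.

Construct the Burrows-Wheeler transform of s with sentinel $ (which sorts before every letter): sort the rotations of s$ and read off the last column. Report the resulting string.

cdccdccbddd$bdcabda

rank  rotation             last
    0  $cdcbcadddbdadcbdcc  c
    1  adcbdcc$cdcbcadddbd  d
    2  adddbdadcbdcc$cdcbc  c
    3  bcadddbdadcbdcc$cdc  c
    4  bdadcbdcc$cdcbcaddd  d
    5  bdcc$cdcbcadddbdadc  c
    6  c$cdcbcadddbdadcbdc  c
    7  cadddbdadcbdcc$cdcb  b
    8  cbcadddbdadcbdcc$cd  d
    9  cbdcc$cdcbcadddbdad  d
   10  cc$cdcbcadddbdadcbd  d
   11  cdcbcadddbdadcbdcc$  $
   12  dadcbdcc$cdcbcadddb  b
   13  dbdadcbdcc$cdcbcadd  d
   14  dcbcadddbdadcbdcc$c  c
   15  dcbdcc$cdcbcadddbda  a
   16  dcc$cdcbcadddbdadcb  b
   17  ddbdadcbdcc$cdcbcad  d
   18  dddbdadcbdcc$cdcbca  a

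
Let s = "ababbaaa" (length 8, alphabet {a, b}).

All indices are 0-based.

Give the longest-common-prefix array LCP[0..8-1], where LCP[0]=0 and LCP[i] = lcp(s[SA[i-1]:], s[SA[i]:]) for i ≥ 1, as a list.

[0, 1, 2, 1, 2, 0, 2, 1]

rank | idx | suffix
   0 |   7 | a
   1 |   6 | aa
   2 |   5 | aaa
   3 |   0 | ababbaaa
   4 |   2 | abbaaa
   5 |   4 | baaa
   6 |   1 | babbaaa
   7 |   3 | bbaaa

SA = [7, 6, 5, 0, 2, 4, 1, 3]
rank  pair      lcp
   1  s[7:],s[6:]  1  'a'
   2  s[6:],s[5:]  2  'aa'
   3  s[5:],s[0:]  1  'a'
   4  s[0:],s[2:]  2  'ab'
   5  s[2:],s[4:]  0  ''
   6  s[4:],s[1:]  2  'ba'
   7  s[1:],s[3:]  1  'b'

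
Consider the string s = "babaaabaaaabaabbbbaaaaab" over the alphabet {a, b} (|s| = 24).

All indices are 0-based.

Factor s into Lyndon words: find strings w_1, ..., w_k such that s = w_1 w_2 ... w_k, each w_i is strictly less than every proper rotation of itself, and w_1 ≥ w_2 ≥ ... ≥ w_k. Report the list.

emit factor 1: 'b' (i=0, period=1)
emit factor 2: 'ab' (i=1, period=2)
emit factor 3: 'aaab' (i=3, period=4)
emit factor 4: 'aaaabaabbbb' (i=7, period=11)
emit factor 5: 'aaaaab' (i=18, period=6)

["b", "ab", "aaab", "aaaabaabbbb", "aaaaab"]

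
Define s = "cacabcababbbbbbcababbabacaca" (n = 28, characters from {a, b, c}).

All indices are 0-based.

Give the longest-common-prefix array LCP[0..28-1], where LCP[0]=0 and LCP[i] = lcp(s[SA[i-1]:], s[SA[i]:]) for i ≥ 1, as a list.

rank→(start, suffix):
  0 → (27, 'a')
  1 → (16, 'ababbabacaca')
  2 → (6, 'ababbbbbbcababbabacaca')
  3 → (21, 'abacaca')
  4 → (18, 'abbabacaca')
  5 → (8, 'abbbbbbcababbabacaca')
  6 → (3, 'abcababbbbbbcababbabacaca')
  7 → (25, 'aca')
  8 → (1, 'acabcababbbbbbcababbabacaca')
  9 → (23, 'acaca')
  10 → (20, 'babacaca')
  11 → (17, 'babbabacaca')
  12 → (7, 'babbbbbbcababbabacaca')
  13 → (22, 'bacaca')
  14 → (19, 'bbabacaca')
  15 → (9, 'bbbbbbcababbabacaca')
  16 → (10, 'bbbbbcababbabacaca')
  17 → (11, 'bbbbcababbabacaca')
  18 → (12, 'bbbcababbabacaca')
  19 → (13, 'bbcababbabacaca')
  20 → (14, 'bcababbabacaca')
  21 → (4, 'bcababbbbbbcababbabacaca')
  22 → (26, 'ca')
  23 → (15, 'cababbabacaca')
  24 → (5, 'cababbbbbbcababbabacaca')
  25 → (2, 'cabcababbbbbbcababbabacaca')
  26 → (24, 'caca')
  27 → (0, 'cacabcababbbbbbcababbabacaca')

SA = [27, 16, 6, 21, 18, 8, 3, 25, 1, 23, 20, 17, 7, 22, 19, 9, 10, 11, 12, 13, 14, 4, 26, 15, 5, 2, 24, 0]
[i] adj suffixes → lcp
  [1] 27/16 → 1 ('a')
  [2] 16/6 → 5 ('ababb')
  [3] 6/21 → 3 ('aba')
  [4] 21/18 → 2 ('ab')
  [5] 18/8 → 3 ('abb')
  [6] 8/3 → 2 ('ab')
  [7] 3/25 → 1 ('a')
  [8] 25/1 → 3 ('aca')
  [9] 1/23 → 3 ('aca')
  [10] 23/20 → 0 ('')
  [11] 20/17 → 3 ('bab')
  [12] 17/7 → 4 ('babb')
  [13] 7/22 → 2 ('ba')
  [14] 22/19 → 1 ('b')
  [15] 19/9 → 2 ('bb')
  [16] 9/10 → 5 ('bbbbb')
  [17] 10/11 → 4 ('bbbb')
  [18] 11/12 → 3 ('bbb')
  [19] 12/13 → 2 ('bb')
  [20] 13/14 → 1 ('b')
  [21] 14/4 → 7 ('bcababb')
  [22] 4/26 → 0 ('')
  [23] 26/15 → 2 ('ca')
  [24] 15/5 → 6 ('cababb')
  [25] 5/2 → 3 ('cab')
  [26] 2/24 → 2 ('ca')
  [27] 24/0 → 4 ('caca')

[0, 1, 5, 3, 2, 3, 2, 1, 3, 3, 0, 3, 4, 2, 1, 2, 5, 4, 3, 2, 1, 7, 0, 2, 6, 3, 2, 4]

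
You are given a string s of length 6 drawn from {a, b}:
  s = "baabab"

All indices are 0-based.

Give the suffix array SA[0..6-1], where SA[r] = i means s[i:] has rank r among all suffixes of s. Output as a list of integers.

sorted suffixes:
  #0 SA[0]=1  'aabab'
  #1 SA[1]=4  'ab'
  #2 SA[2]=2  'abab'
  #3 SA[3]=5  'b'
  #4 SA[4]=0  'baabab'
  #5 SA[5]=3  'bab'

[1, 4, 2, 5, 0, 3]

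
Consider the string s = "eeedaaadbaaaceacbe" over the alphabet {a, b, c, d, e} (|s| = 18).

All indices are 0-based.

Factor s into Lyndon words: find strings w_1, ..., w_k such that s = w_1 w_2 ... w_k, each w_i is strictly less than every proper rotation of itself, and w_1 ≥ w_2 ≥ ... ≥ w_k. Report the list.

emit factor 1: 'e' (i=0, period=1)
emit factor 2: 'e' (i=1, period=1)
emit factor 3: 'e' (i=2, period=1)
emit factor 4: 'd' (i=3, period=1)
emit factor 5: 'aaadb' (i=4, period=5)
emit factor 6: 'aaaceacbe' (i=9, period=9)

["e", "e", "e", "d", "aaadb", "aaaceacbe"]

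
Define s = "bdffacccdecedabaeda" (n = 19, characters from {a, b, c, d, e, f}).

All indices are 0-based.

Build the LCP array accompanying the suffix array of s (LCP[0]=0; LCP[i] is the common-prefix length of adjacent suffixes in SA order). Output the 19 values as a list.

sorted suffixes:
  #0 SA[0]=18  'a'
  #1 SA[1]=13  'abaeda'
  #2 SA[2]=4  'acccdecedabaeda'
  #3 SA[3]=15  'aeda'
  #4 SA[4]=14  'baeda'
  #5 SA[5]=0  'bdffacccdecedabaeda'
  #6 SA[6]=5  'cccdecedabaeda'
  #7 SA[7]=6  'ccdecedabaeda'
  #8 SA[8]=7  'cdecedabaeda'
  #9 SA[9]=10  'cedabaeda'
  #10 SA[10]=17  'da'
  #11 SA[11]=12  'dabaeda'
  #12 SA[12]=8  'decedabaeda'
  #13 SA[13]=1  'dffacccdecedabaeda'
  #14 SA[14]=9  'ecedabaeda'
  #15 SA[15]=16  'eda'
  #16 SA[16]=11  'edabaeda'
  #17 SA[17]=3  'facccdecedabaeda'
  #18 SA[18]=2  'ffacccdecedabaeda'

SA = [18, 13, 4, 15, 14, 0, 5, 6, 7, 10, 17, 12, 8, 1, 9, 16, 11, 3, 2]
rank  pair      lcp
   1  s[18:],s[13:]  1  'a'
   2  s[13:],s[4:]  1  'a'
   3  s[4:],s[15:]  1  'a'
   4  s[15:],s[14:]  0  ''
   5  s[14:],s[0:]  1  'b'
   6  s[0:],s[5:]  0  ''
   7  s[5:],s[6:]  2  'cc'
   8  s[6:],s[7:]  1  'c'
   9  s[7:],s[10:]  1  'c'
  10  s[10:],s[17:]  0  ''
  11  s[17:],s[12:]  2  'da'
  12  s[12:],s[8:]  1  'd'
  13  s[8:],s[1:]  1  'd'
  14  s[1:],s[9:]  0  ''
  15  s[9:],s[16:]  1  'e'
  16  s[16:],s[11:]  3  'eda'
  17  s[11:],s[3:]  0  ''
  18  s[3:],s[2:]  1  'f'

[0, 1, 1, 1, 0, 1, 0, 2, 1, 1, 0, 2, 1, 1, 0, 1, 3, 0, 1]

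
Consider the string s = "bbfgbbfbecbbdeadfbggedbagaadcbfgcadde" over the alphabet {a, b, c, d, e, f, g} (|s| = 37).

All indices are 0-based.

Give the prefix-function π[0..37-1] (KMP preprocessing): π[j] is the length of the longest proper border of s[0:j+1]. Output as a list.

[0, 1, 0, 0, 1, 2, 3, 1, 0, 0, 1, 2, 0, 0, 0, 0, 0, 1, 0, 0, 0, 0, 1, 0, 0, 0, 0, 0, 0, 1, 0, 0, 0, 0, 0, 0, 0]

π[0] = 0
j=1 s[j]='b': π[1]=1 (border 'b')
j=2 s[j]='f': k: 1→0; π[2]=0 (border '')
j=3 s[j]='g': π[3]=0 (border '')
j=4 s[j]='b': π[4]=1 (border 'b')
j=5 s[j]='b': π[5]=2 (border 'bb')
j=6 s[j]='f': π[6]=3 (border 'bbf')
j=7 s[j]='b': k: 3→0; π[7]=1 (border 'b')
j=8 s[j]='e': k: 1→0; π[8]=0 (border '')
j=9 s[j]='c': π[9]=0 (border '')
j=10 s[j]='b': π[10]=1 (border 'b')
j=11 s[j]='b': π[11]=2 (border 'bb')
j=12 s[j]='d': k: 2→1→0; π[12]=0 (border '')
j=13 s[j]='e': π[13]=0 (border '')
j=14 s[j]='a': π[14]=0 (border '')
j=15 s[j]='d': π[15]=0 (border '')
j=16 s[j]='f': π[16]=0 (border '')
j=17 s[j]='b': π[17]=1 (border 'b')
j=18 s[j]='g': k: 1→0; π[18]=0 (border '')
j=19 s[j]='g': π[19]=0 (border '')
j=20 s[j]='e': π[20]=0 (border '')
j=21 s[j]='d': π[21]=0 (border '')
j=22 s[j]='b': π[22]=1 (border 'b')
j=23 s[j]='a': k: 1→0; π[23]=0 (border '')
j=24 s[j]='g': π[24]=0 (border '')
j=25 s[j]='a': π[25]=0 (border '')
j=26 s[j]='a': π[26]=0 (border '')
j=27 s[j]='d': π[27]=0 (border '')
j=28 s[j]='c': π[28]=0 (border '')
j=29 s[j]='b': π[29]=1 (border 'b')
j=30 s[j]='f': k: 1→0; π[30]=0 (border '')
j=31 s[j]='g': π[31]=0 (border '')
j=32 s[j]='c': π[32]=0 (border '')
j=33 s[j]='a': π[33]=0 (border '')
j=34 s[j]='d': π[34]=0 (border '')
j=35 s[j]='d': π[35]=0 (border '')
j=36 s[j]='e': π[36]=0 (border '')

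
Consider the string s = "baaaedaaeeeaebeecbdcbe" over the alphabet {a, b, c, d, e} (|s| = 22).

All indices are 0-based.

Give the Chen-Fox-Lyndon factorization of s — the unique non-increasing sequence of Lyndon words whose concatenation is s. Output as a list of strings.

["b", "aaaedaaeeeaebeecbdcbe"]

emit factor 1: 'b' (i=0, period=1)
emit factor 2: 'aaaedaaeeeaebeecbdcbe' (i=1, period=21)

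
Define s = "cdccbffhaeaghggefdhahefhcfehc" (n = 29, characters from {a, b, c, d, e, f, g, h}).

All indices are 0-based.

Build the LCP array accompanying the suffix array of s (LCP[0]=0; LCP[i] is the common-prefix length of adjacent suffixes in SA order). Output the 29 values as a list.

[0, 1, 1, 0, 0, 1, 1, 1, 1, 0, 1, 0, 1, 2, 1, 0, 1, 1, 1, 2, 0, 1, 1, 0, 2, 1, 2, 1, 1]

rank→(start, suffix):
  0 → (8, 'aeaghggefdhahefhcfehc')
  1 → (10, 'aghggefdhahefhcfehc')
  2 → (19, 'ahefhcfehc')
  3 → (4, 'bffhaeaghggefdhahefhcfehc')
  4 → (28, 'c')
  5 → (3, 'cbffhaeaghggefdhahefhcfehc')
  6 → (2, 'ccbffhaeaghggefdhahefhcfehc')
  7 → (0, 'cdccbffhaeaghggefdhahefhcfehc')
  8 → (24, 'cfehc')
  9 → (1, 'dccbffhaeaghggefdhahefhcfehc')
  10 → (17, 'dhahefhcfehc')
  11 → (9, 'eaghggefdhahefhcfehc')
  12 → (15, 'efdhahefhcfehc')
  13 → (21, 'efhcfehc')
  14 → (26, 'ehc')
  15 → (16, 'fdhahefhcfehc')
  16 → (25, 'fehc')
  17 → (5, 'ffhaeaghggefdhahefhcfehc')
  18 → (6, 'fhaeaghggefdhahefhcfehc')
  19 → (22, 'fhcfehc')
  20 → (14, 'gefdhahefhcfehc')
  21 → (13, 'ggefdhahefhcfehc')
  22 → (11, 'ghggefdhahefhcfehc')
  23 → (7, 'haeaghggefdhahefhcfehc')
  24 → (18, 'hahefhcfehc')
  25 → (27, 'hc')
  26 → (23, 'hcfehc')
  27 → (20, 'hefhcfehc')
  28 → (12, 'hggefdhahefhcfehc')

SA = [8, 10, 19, 4, 28, 3, 2, 0, 24, 1, 17, 9, 15, 21, 26, 16, 25, 5, 6, 22, 14, 13, 11, 7, 18, 27, 23, 20, 12]
[i] adj suffixes → lcp
  [1] 8/10 → 1 ('a')
  [2] 10/19 → 1 ('a')
  [3] 19/4 → 0 ('')
  [4] 4/28 → 0 ('')
  [5] 28/3 → 1 ('c')
  [6] 3/2 → 1 ('c')
  [7] 2/0 → 1 ('c')
  [8] 0/24 → 1 ('c')
  [9] 24/1 → 0 ('')
  [10] 1/17 → 1 ('d')
  [11] 17/9 → 0 ('')
  [12] 9/15 → 1 ('e')
  [13] 15/21 → 2 ('ef')
  [14] 21/26 → 1 ('e')
  [15] 26/16 → 0 ('')
  [16] 16/25 → 1 ('f')
  [17] 25/5 → 1 ('f')
  [18] 5/6 → 1 ('f')
  [19] 6/22 → 2 ('fh')
  [20] 22/14 → 0 ('')
  [21] 14/13 → 1 ('g')
  [22] 13/11 → 1 ('g')
  [23] 11/7 → 0 ('')
  [24] 7/18 → 2 ('ha')
  [25] 18/27 → 1 ('h')
  [26] 27/23 → 2 ('hc')
  [27] 23/20 → 1 ('h')
  [28] 20/12 → 1 ('h')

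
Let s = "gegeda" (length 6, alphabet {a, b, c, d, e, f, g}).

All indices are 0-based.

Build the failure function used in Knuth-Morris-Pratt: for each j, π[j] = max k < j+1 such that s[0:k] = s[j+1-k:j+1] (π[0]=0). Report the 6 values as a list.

π[0] = 0
j=1 s[j]='e': π[1]=0 (border '')
j=2 s[j]='g': π[2]=1 (border 'g')
j=3 s[j]='e': π[3]=2 (border 'ge')
j=4 s[j]='d': k: 2→0; π[4]=0 (border '')
j=5 s[j]='a': π[5]=0 (border '')

[0, 0, 1, 2, 0, 0]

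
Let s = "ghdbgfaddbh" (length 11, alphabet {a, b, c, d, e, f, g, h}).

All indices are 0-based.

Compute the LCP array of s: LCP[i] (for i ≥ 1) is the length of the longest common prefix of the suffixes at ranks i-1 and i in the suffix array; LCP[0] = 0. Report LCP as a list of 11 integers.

[0, 0, 1, 0, 2, 1, 0, 0, 1, 0, 1]

sorted suffixes:
  #0 SA[0]=6  'addbh'
  #1 SA[1]=3  'bgfaddbh'
  #2 SA[2]=9  'bh'
  #3 SA[3]=2  'dbgfaddbh'
  #4 SA[4]=8  'dbh'
  #5 SA[5]=7  'ddbh'
  #6 SA[6]=5  'faddbh'
  #7 SA[7]=4  'gfaddbh'
  #8 SA[8]=0  'ghdbgfaddbh'
  #9 SA[9]=10  'h'
  #10 SA[10]=1  'hdbgfaddbh'

SA = [6, 3, 9, 2, 8, 7, 5, 4, 0, 10, 1]
i: (SA[i-1],SA[i]) lcp shared
  1: (6,3) 0 ''
  2: (3,9) 1 'b'
  3: (9,2) 0 ''
  4: (2,8) 2 'db'
  5: (8,7) 1 'd'
  6: (7,5) 0 ''
  7: (5,4) 0 ''
  8: (4,0) 1 'g'
  9: (0,10) 0 ''
  10: (10,1) 1 'h'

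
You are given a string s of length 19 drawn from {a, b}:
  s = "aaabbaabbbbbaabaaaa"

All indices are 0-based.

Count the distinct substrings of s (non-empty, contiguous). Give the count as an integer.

144

rank→(start, suffix):
  0 → (18, 'a')
  1 → (17, 'aa')
  2 → (16, 'aaa')
  3 → (15, 'aaaa')
  4 → (0, 'aaabbaabbbbbaabaaaa')
  5 → (12, 'aabaaaa')
  6 → (1, 'aabbaabbbbbaabaaaa')
  7 → (5, 'aabbbbbaabaaaa')
  8 → (13, 'abaaaa')
  9 → (2, 'abbaabbbbbaabaaaa')
  10 → (6, 'abbbbbaabaaaa')
  11 → (14, 'baaaa')
  12 → (11, 'baabaaaa')
  13 → (4, 'baabbbbbaabaaaa')
  14 → (10, 'bbaabaaaa')
  15 → (3, 'bbaabbbbbaabaaaa')
  16 → (9, 'bbbaabaaaa')
  17 → (8, 'bbbbaabaaaa')
  18 → (7, 'bbbbbaabaaaa')

SA = [18, 17, 16, 15, 0, 12, 1, 5, 13, 2, 6, 14, 11, 4, 10, 3, 9, 8, 7]
rank  pair      lcp
   1  s[18:],s[17:]  1  'a'
   2  s[17:],s[16:]  2  'aa'
   3  s[16:],s[15:]  3  'aaa'
   4  s[15:],s[0:]  3  'aaa'
   5  s[0:],s[12:]  2  'aa'
   6  s[12:],s[1:]  3  'aab'
   7  s[1:],s[5:]  4  'aabb'
   8  s[5:],s[13:]  1  'a'
   9  s[13:],s[2:]  2  'ab'
  10  s[2:],s[6:]  3  'abb'
  11  s[6:],s[14:]  0  ''
  12  s[14:],s[11:]  3  'baa'
  13  s[11:],s[4:]  4  'baab'
  14  s[4:],s[10:]  1  'b'
  15  s[10:],s[3:]  5  'bbaab'
  16  s[3:],s[9:]  2  'bb'
  17  s[9:],s[8:]  3  'bbb'
  18  s[8:],s[7:]  4  'bbbb'

n(n+1)/2 = 19·20/2 = 190
Σ LCP = 0 + 1 + 2 + 3 + 3 + 2 + 3 + 4 + 1 + 2 + 3 + 0 + 3 + 4 + 1 + 5 + 2 + 3 + 4 = 46
distinct = 190 − 46 = 144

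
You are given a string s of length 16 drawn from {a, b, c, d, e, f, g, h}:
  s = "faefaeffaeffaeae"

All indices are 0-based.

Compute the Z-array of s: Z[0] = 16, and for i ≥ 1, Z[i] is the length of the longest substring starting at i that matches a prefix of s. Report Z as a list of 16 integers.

[16, 0, 0, 4, 0, 0, 1, 4, 0, 0, 1, 3, 0, 0, 0, 0]

Z[0]=16
i=1: i≥r, start 0; Z[1]=0
i=2: i≥r, start 0; Z[2]=0
i=3: i≥r, start 0; Z[3]=4 grow→box=[3,7)
i=4: min(r-i=3, Z[1]=0)=0; Z[4]=0
i=5: min(r-i=2, Z[2]=0)=0; Z[5]=0
i=6: min(r-i=1, Z[3]=4)=1; Z[6]=1
i=7: i≥r, start 0; Z[7]=4 grow→box=[7,11)
i=8: min(r-i=3, Z[1]=0)=0; Z[8]=0
i=9: min(r-i=2, Z[2]=0)=0; Z[9]=0
i=10: min(r-i=1, Z[3]=4)=1; Z[10]=1
i=11: i≥r, start 0; Z[11]=3 grow→box=[11,14)
i=12: min(r-i=2, Z[1]=0)=0; Z[12]=0
i=13: min(r-i=1, Z[2]=0)=0; Z[13]=0
i=14: i≥r, start 0; Z[14]=0
i=15: i≥r, start 0; Z[15]=0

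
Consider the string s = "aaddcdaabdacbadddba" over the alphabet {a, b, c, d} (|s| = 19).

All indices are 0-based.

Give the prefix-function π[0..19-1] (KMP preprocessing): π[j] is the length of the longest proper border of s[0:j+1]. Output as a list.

π[0] = 0
j=1 s[j]='a': π[1]=1 (border 'a')
j=2 s[j]='d': k: 1→0; π[2]=0 (border '')
j=3 s[j]='d': π[3]=0 (border '')
j=4 s[j]='c': π[4]=0 (border '')
j=5 s[j]='d': π[5]=0 (border '')
j=6 s[j]='a': π[6]=1 (border 'a')
j=7 s[j]='a': π[7]=2 (border 'aa')
j=8 s[j]='b': k: 2→1→0; π[8]=0 (border '')
j=9 s[j]='d': π[9]=0 (border '')
j=10 s[j]='a': π[10]=1 (border 'a')
j=11 s[j]='c': k: 1→0; π[11]=0 (border '')
j=12 s[j]='b': π[12]=0 (border '')
j=13 s[j]='a': π[13]=1 (border 'a')
j=14 s[j]='d': k: 1→0; π[14]=0 (border '')
j=15 s[j]='d': π[15]=0 (border '')
j=16 s[j]='d': π[16]=0 (border '')
j=17 s[j]='b': π[17]=0 (border '')
j=18 s[j]='a': π[18]=1 (border 'a')

[0, 1, 0, 0, 0, 0, 1, 2, 0, 0, 1, 0, 0, 1, 0, 0, 0, 0, 1]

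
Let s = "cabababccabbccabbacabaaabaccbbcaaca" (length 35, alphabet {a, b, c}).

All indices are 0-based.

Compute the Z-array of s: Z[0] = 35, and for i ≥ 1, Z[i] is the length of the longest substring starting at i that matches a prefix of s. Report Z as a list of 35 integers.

[35, 0, 0, 0, 0, 0, 0, 1, 3, 0, 0, 0, 1, 3, 0, 0, 0, 0, 4, 0, 0, 0, 0, 0, 0, 0, 1, 1, 0, 0, 2, 0, 0, 2, 0]

Z[0]=35
i=1: outside box; Z[1]=0
i=2: outside box; Z[2]=0
i=3: outside box; Z[3]=0
i=4: outside box; Z[4]=0
i=5: outside box; Z[5]=0
i=6: outside box; Z[6]=0
i=7: outside box; Z[7]=1 extend→box=[7,8)
i=8: outside box; Z[8]=3 extend→box=[8,11)
i=9: min(r-i=2, Z[1]=0)=0; Z[9]=0
i=10: min(r-i=1, Z[2]=0)=0; Z[10]=0
i=11: outside box; Z[11]=0
i=12: outside box; Z[12]=1 extend→box=[12,13)
i=13: outside box; Z[13]=3 extend→box=[13,16)
i=14: min(r-i=2, Z[1]=0)=0; Z[14]=0
i=15: min(r-i=1, Z[2]=0)=0; Z[15]=0
i=16: outside box; Z[16]=0
i=17: outside box; Z[17]=0
i=18: outside box; Z[18]=4 extend→box=[18,22)
i=19: min(r-i=3, Z[1]=0)=0; Z[19]=0
i=20: min(r-i=2, Z[2]=0)=0; Z[20]=0
i=21: min(r-i=1, Z[3]=0)=0; Z[21]=0
i=22: outside box; Z[22]=0
i=23: outside box; Z[23]=0
i=24: outside box; Z[24]=0
i=25: outside box; Z[25]=0
i=26: outside box; Z[26]=1 extend→box=[26,27)
i=27: outside box; Z[27]=1 extend→box=[27,28)
i=28: outside box; Z[28]=0
i=29: outside box; Z[29]=0
i=30: outside box; Z[30]=2 extend→box=[30,32)
i=31: min(r-i=1, Z[1]=0)=0; Z[31]=0
i=32: outside box; Z[32]=0
i=33: outside box; Z[33]=2 extend→box=[33,35)
i=34: min(r-i=1, Z[1]=0)=0; Z[34]=0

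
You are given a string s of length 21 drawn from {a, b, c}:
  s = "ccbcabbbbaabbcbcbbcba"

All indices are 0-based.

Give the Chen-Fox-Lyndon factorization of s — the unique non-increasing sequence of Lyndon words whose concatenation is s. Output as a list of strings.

["c", "c", "bc", "abbbb", "aabbcbcbbcb", "a"]

emit factor 1: 'c' (i=0, period=1)
emit factor 2: 'c' (i=1, period=1)
emit factor 3: 'bc' (i=2, period=2)
emit factor 4: 'abbbb' (i=4, period=5)
emit factor 5: 'aabbcbcbbcb' (i=9, period=11)
emit factor 6: 'a' (i=20, period=1)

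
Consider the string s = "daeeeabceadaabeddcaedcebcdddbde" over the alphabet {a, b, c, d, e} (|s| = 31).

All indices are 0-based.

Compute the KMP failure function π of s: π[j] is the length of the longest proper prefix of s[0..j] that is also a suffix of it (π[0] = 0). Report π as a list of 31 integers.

[0, 0, 0, 0, 0, 0, 0, 0, 0, 0, 1, 2, 0, 0, 0, 1, 1, 0, 0, 0, 1, 0, 0, 0, 0, 1, 1, 1, 0, 1, 0]

π[0] = 0
j=1 s[j]='a': π[1]=0 (border '')
j=2 s[j]='e': π[2]=0 (border '')
j=3 s[j]='e': π[3]=0 (border '')
j=4 s[j]='e': π[4]=0 (border '')
j=5 s[j]='a': π[5]=0 (border '')
j=6 s[j]='b': π[6]=0 (border '')
j=7 s[j]='c': π[7]=0 (border '')
j=8 s[j]='e': π[8]=0 (border '')
j=9 s[j]='a': π[9]=0 (border '')
j=10 s[j]='d': π[10]=1 (border 'd')
j=11 s[j]='a': π[11]=2 (border 'da')
j=12 s[j]='a': k: 2→0; π[12]=0 (border '')
j=13 s[j]='b': π[13]=0 (border '')
j=14 s[j]='e': π[14]=0 (border '')
j=15 s[j]='d': π[15]=1 (border 'd')
j=16 s[j]='d': k: 1→0; π[16]=1 (border 'd')
j=17 s[j]='c': k: 1→0; π[17]=0 (border '')
j=18 s[j]='a': π[18]=0 (border '')
j=19 s[j]='e': π[19]=0 (border '')
j=20 s[j]='d': π[20]=1 (border 'd')
j=21 s[j]='c': k: 1→0; π[21]=0 (border '')
j=22 s[j]='e': π[22]=0 (border '')
j=23 s[j]='b': π[23]=0 (border '')
j=24 s[j]='c': π[24]=0 (border '')
j=25 s[j]='d': π[25]=1 (border 'd')
j=26 s[j]='d': k: 1→0; π[26]=1 (border 'd')
j=27 s[j]='d': k: 1→0; π[27]=1 (border 'd')
j=28 s[j]='b': k: 1→0; π[28]=0 (border '')
j=29 s[j]='d': π[29]=1 (border 'd')
j=30 s[j]='e': k: 1→0; π[30]=0 (border '')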